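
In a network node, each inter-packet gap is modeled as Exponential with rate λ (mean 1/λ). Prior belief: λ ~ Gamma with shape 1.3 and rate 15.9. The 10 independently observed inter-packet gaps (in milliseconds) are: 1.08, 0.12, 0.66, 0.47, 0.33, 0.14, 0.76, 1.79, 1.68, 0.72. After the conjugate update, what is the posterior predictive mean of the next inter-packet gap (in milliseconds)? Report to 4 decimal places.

2.2961

With a Gamma(shape α, rate β) prior on the exponential rate λ, the posterior after n observations with total T = Σxᵢ is Gamma(α+n, β+T).
Sum of observations T = 7.75 milliseconds; n = 10.
Posterior: Gamma(1.3+10, 15.9+7.75) = Gamma(11.3, 23.65).
The predictive distribution for the next observation is Lomax; its mean is β/(α−1) = 23.65/10.3 = 2.2961.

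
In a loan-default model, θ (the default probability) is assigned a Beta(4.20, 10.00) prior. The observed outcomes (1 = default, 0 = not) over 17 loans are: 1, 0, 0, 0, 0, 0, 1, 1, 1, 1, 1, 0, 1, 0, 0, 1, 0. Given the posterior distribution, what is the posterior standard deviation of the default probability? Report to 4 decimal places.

0.0860

The Beta prior is conjugate to a Binomial/Bernoulli likelihood; the update adds successes to α and failures to β.
Posterior: Beta(α+k, β+n−k) = Beta(4.20+8, 10.00+9) = Beta(12.20, 19.00).
Var = αβ/((α+β)²(α+β+1)) = 12.20·19.00/(31.20²·32.20) = 0.00739517; SD = √0.00739517 = 0.0860.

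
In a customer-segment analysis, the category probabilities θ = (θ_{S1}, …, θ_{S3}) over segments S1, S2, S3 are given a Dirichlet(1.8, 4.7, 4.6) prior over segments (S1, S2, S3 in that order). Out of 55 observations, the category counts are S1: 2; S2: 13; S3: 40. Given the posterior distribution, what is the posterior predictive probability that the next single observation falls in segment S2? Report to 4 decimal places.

0.2678

The Dirichlet prior is conjugate to the Multinomial likelihood: each posterior αⱼ = prior αⱼ + observed count nⱼ.
Posterior concentration: (3.8, 17.7, 44.6), total = 66.1.
P(next = S2 | data) = α_{S2}/Σα = 0.2678.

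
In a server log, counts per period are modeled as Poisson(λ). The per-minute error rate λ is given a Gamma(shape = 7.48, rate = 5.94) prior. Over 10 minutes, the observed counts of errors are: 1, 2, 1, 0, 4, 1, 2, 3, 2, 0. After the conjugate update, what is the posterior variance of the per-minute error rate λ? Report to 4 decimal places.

With a Gamma(shape α, rate β) prior, the Poisson likelihood is conjugate: the posterior is Gamma(α + ΣXᵢ, β + n).
Sum of counts S = 16 over n = 10 minutes.
Posterior: Gamma(α+S, β+n) = Gamma(7.48+16, 5.94+10) = Gamma(23.48, 15.94).
Var = α/β² = 23.48/15.94² = 0.0924.

0.0924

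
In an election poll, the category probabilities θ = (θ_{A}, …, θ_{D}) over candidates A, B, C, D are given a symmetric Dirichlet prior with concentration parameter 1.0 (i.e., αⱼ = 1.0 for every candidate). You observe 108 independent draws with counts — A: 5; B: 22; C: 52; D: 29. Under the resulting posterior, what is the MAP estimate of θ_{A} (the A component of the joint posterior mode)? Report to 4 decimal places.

0.0463

The Dirichlet prior is conjugate to the Multinomial likelihood: each posterior αⱼ = prior αⱼ + observed count nⱼ.
Posterior concentration: (6.0, 23.0, 53.0, 30.0), total = 112.0.
Joint mode component: (α_{A}−1)/(Σα−K) = 5.0/108.0 = 0.0463.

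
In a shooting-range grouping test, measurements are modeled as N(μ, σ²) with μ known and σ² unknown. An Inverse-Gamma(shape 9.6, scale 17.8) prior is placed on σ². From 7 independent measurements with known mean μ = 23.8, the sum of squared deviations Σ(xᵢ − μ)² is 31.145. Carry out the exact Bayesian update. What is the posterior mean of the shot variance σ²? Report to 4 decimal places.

With known mean μ and an Inverse-Gamma(α, β) prior on σ², the Normal likelihood is conjugate: posterior is Inv-Gamma(α + n/2, β + Σ(xᵢ−μ)²/2).
Posterior: Inv-Gamma(9.6 + 7/2, 17.8 + 31.145/2) = Inv-Gamma(13.10, 33.3725).
E[σ²|data] = β/(α−1) = 33.3725/12.10 = 2.7581.

2.7581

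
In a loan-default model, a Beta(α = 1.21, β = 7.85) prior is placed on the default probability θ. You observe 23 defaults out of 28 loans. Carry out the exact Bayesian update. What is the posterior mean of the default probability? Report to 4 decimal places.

The Beta prior is conjugate to a Binomial/Bernoulli likelihood; the update adds successes to α and failures to β.
Posterior: Beta(α+k, β+n−k) = Beta(1.21+23, 7.85+5) = Beta(24.21, 12.85).
Posterior mean = α/(α+β) = 24.21/37.06 = 0.6533.

0.6533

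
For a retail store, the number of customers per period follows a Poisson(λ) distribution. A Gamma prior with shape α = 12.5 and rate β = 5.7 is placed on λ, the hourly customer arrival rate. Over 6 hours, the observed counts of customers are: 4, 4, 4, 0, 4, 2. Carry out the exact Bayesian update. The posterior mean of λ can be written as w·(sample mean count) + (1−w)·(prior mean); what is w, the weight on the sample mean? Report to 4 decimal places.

With a Gamma(shape α, rate β) prior, the Poisson likelihood is conjugate: the posterior is Gamma(α + ΣXᵢ, β + n).
Posterior mean = (α₀+S)/(β₀+n) = [n/(β₀+n)]·(S/n) + [β₀/(β₀+n)]·(α₀/β₀), so only n and β₀ enter the weight.
Weight on data w = n/(β₀+n) = 6/(5.7+6) = 6/11.7 = 0.5128.

0.5128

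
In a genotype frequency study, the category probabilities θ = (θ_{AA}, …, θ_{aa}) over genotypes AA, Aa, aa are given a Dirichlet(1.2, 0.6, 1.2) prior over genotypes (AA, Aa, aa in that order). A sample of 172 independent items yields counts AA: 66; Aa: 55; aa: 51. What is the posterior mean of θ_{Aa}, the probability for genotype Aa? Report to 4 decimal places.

The Dirichlet prior is conjugate to the Multinomial likelihood: each posterior αⱼ = prior αⱼ + observed count nⱼ.
Posterior concentration: (67.2, 55.6, 52.2), total = 175.0.
E[θ_{Aa}|data] = α_{Aa}/Σα = 55.6/175.0 = 0.3177.

0.3177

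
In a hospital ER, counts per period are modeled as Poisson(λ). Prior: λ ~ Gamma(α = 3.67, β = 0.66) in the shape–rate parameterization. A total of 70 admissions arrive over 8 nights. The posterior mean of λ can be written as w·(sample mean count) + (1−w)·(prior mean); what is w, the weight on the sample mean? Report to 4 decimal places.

With a Gamma(shape α, rate β) prior, the Poisson likelihood is conjugate: the posterior is Gamma(α + ΣXᵢ, β + n).
Posterior mean = (α₀+S)/(β₀+n) = [n/(β₀+n)]·(S/n) + [β₀/(β₀+n)]·(α₀/β₀), so only n and β₀ enter the weight.
Weight on data w = n/(β₀+n) = 8/(0.66+8) = 8/8.66 = 0.9238.

0.9238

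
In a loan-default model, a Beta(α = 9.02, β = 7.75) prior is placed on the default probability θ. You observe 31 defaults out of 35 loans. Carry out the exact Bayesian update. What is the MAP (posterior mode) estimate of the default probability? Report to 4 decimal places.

The Beta prior is conjugate to a Binomial/Bernoulli likelihood; the update adds successes to α and failures to β.
Posterior: Beta(α+k, β+n−k) = Beta(9.02+31, 7.75+4) = Beta(40.02, 11.75).
Mode of Beta(a,b) for a,b>1 is (a−1)/(a+b−2) = 39.02/49.77 = 0.7840.

0.7840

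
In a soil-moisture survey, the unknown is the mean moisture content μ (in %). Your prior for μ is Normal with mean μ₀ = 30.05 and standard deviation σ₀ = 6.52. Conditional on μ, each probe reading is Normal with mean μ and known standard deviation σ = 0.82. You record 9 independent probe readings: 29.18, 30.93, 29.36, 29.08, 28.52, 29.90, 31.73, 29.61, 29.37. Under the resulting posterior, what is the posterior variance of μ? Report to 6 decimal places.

For Normal data with known variance σ², a Normal(μ₀, σ₀²) prior on μ is conjugate. Posterior precision = 1/σ₀² + n/σ²; posterior mean is the precision-weighted average of μ₀ and x̄.
σ₀² = 6.52² = 42.5104, σ² = 0.82² = 0.6724; σ² + n·σ₀² = 0.6724 + 9·42.5104 = 383.266.
Posterior precision = 1/σ₀² + n/σ² = 1/42.5104 + 9/0.6724 = (σ² + n·σ₀²)/(σ₀²σ²) = 383.266/(42.5104·0.6724); posterior variance σₙ² = σ₀²σ²/(σ² + n·σ₀²) = 42.5104·0.6724/383.266 = 0.074580.

0.074580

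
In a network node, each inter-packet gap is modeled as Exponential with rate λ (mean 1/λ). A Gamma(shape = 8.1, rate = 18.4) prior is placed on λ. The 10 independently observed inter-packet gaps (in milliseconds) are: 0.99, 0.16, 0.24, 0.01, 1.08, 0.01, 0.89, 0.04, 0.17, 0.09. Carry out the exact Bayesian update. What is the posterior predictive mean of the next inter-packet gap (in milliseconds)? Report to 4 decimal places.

With a Gamma(shape α, rate β) prior on the exponential rate λ, the posterior after n observations with total T = Σxᵢ is Gamma(α+n, β+T).
Sum of observations T = 3.68 milliseconds; n = 10.
Posterior: Gamma(8.1+10, 18.4+3.68) = Gamma(18.1, 22.08).
The predictive distribution for the next observation is Lomax; its mean is β/(α−1) = 22.08/17.1 = 1.2912.

1.2912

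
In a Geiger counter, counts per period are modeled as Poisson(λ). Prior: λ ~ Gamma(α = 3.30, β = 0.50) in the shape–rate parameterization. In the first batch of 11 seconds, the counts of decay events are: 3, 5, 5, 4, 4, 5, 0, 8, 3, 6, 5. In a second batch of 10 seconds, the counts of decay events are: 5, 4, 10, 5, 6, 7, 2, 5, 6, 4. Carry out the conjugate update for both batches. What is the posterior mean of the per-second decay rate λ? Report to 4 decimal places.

4.8977

With a Gamma(shape α, rate β) prior, the Poisson likelihood is conjugate: the posterior is Gamma(α + ΣXᵢ, β + n).
Batch 1: sum of counts S = 48 over n = 11 seconds.
After batch 1: Gamma(α+S, β+n) = Gamma(3.30+48, 0.50+11) = Gamma(51.30, 11.50).
Batch 2: sum of counts S = 54 over n = 10 seconds.
After batch 2: Gamma(α+S, β+n) = Gamma(51.30+54, 11.50+10) = Gamma(105.30, 21.50).
Posterior mean = α/β = 105.30/21.50 = 4.8977.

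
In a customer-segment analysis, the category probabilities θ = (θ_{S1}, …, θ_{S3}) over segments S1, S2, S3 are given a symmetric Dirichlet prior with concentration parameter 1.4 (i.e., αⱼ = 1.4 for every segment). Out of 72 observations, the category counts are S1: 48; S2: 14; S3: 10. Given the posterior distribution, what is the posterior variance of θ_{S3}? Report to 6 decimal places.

0.001648

The Dirichlet prior is conjugate to the Multinomial likelihood: each posterior αⱼ = prior αⱼ + observed count nⱼ.
Posterior concentration: (49.4, 15.4, 11.4), total = 76.2.
Var[θ_j] = α_j(Σα−α_j)/((Σα)²(Σα+1)) = 11.4·64.8/(76.2²·77.2) = 0.001648.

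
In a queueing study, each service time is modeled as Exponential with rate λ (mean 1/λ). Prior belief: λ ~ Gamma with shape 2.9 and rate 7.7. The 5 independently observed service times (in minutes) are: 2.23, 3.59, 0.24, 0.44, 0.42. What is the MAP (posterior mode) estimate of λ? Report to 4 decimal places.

With a Gamma(shape α, rate β) prior on the exponential rate λ, the posterior after n observations with total T = Σxᵢ is Gamma(α+n, β+T).
Sum of observations T = 6.92 minutes; n = 5.
Posterior: Gamma(2.9+5, 7.7+6.92) = Gamma(7.9, 14.62).
Mode = (α−1)/β = 0.4720.

0.4720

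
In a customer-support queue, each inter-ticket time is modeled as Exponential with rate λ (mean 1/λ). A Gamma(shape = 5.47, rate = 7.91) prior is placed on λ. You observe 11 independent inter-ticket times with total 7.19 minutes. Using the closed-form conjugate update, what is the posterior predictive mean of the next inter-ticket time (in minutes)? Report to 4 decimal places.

0.9761

With a Gamma(shape α, rate β) prior on the exponential rate λ, the posterior after n observations with total T = Σxᵢ is Gamma(α+n, β+T).
Posterior: Gamma(5.47+11, 7.91+7.19) = Gamma(16.47, 15.10).
The predictive distribution for the next observation is Lomax; its mean is β/(α−1) = 15.10/15.47 = 0.9761.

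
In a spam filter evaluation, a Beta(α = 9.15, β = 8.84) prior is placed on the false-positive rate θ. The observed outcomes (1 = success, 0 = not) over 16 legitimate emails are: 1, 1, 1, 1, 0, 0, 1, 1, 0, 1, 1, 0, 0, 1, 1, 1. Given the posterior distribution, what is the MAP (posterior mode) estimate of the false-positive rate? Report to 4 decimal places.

0.5986

The Beta prior is conjugate to a Binomial/Bernoulli likelihood; the update adds successes to α and failures to β.
Posterior: Beta(α+k, β+n−k) = Beta(9.15+11, 8.84+5) = Beta(20.15, 13.84).
Mode of Beta(a,b) for a,b>1 is (a−1)/(a+b−2) = 19.15/31.99 = 0.5986.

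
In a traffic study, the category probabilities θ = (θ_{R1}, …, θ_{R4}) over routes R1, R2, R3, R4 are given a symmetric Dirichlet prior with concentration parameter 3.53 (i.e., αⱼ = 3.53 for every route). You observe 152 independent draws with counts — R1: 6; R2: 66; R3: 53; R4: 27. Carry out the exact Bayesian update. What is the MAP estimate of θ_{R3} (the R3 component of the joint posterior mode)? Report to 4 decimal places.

The Dirichlet prior is conjugate to the Multinomial likelihood: each posterior αⱼ = prior αⱼ + observed count nⱼ.
Posterior concentration: (9.53, 69.53, 56.53, 30.53), total = 166.12.
Joint mode component: (α_{R3}−1)/(Σα−K) = 55.53/162.12 = 0.3425.

0.3425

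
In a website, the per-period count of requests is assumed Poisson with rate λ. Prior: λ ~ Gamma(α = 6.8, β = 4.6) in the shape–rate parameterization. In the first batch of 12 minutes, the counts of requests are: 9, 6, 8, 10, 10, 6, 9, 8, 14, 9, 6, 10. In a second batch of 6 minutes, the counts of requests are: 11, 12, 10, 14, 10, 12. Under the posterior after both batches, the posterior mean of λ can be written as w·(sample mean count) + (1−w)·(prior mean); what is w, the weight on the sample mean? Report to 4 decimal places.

0.7965

With a Gamma(shape α, rate β) prior, the Poisson likelihood is conjugate: the posterior is Gamma(α + ΣXᵢ, β + n).
Total number of minutes: n = 12 + 6 = 18.
Posterior mean = (α₀+S)/(β₀+n) = [n/(β₀+n)]·(S/n) + [β₀/(β₀+n)]·(α₀/β₀), so only n and β₀ enter the weight.
Weight on data w = n/(β₀+n) = 18/(4.6+18) = 18/22.6 = 0.7965.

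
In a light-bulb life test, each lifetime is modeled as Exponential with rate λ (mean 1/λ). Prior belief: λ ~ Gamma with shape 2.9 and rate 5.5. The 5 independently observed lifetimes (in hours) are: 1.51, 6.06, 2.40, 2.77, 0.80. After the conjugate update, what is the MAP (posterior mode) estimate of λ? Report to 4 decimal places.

With a Gamma(shape α, rate β) prior on the exponential rate λ, the posterior after n observations with total T = Σxᵢ is Gamma(α+n, β+T).
Sum of observations T = 13.54 hours; n = 5.
Posterior: Gamma(2.9+5, 5.5+13.54) = Gamma(7.9, 19.04).
Mode = (α−1)/β = 0.3624.

0.3624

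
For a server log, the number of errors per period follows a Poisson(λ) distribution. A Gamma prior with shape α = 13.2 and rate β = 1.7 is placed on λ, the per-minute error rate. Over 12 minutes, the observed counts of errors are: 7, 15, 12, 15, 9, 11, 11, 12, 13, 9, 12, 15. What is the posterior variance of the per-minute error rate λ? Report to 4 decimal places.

With a Gamma(shape α, rate β) prior, the Poisson likelihood is conjugate: the posterior is Gamma(α + ΣXᵢ, β + n).
Sum of counts S = 141 over n = 12 minutes.
Posterior: Gamma(α+S, β+n) = Gamma(13.2+141, 1.7+12) = Gamma(154.2, 13.7).
Var = α/β² = 154.2/13.7² = 0.8216.

0.8216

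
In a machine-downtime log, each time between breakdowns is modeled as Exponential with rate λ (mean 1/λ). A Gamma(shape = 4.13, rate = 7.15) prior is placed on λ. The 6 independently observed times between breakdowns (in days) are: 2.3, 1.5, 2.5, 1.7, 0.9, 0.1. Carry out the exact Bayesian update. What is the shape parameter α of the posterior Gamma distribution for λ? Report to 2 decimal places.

10.13

With a Gamma(shape α, rate β) prior on the exponential rate λ, the posterior after n observations with total T = Σxᵢ is Gamma(α+n, β+T).
Sum of observations T = 9.0 days; n = 6.
Posterior: Gamma(4.13+6, 7.15+9.0) = Gamma(10.13, 16.15).
Posterior α = 10.13.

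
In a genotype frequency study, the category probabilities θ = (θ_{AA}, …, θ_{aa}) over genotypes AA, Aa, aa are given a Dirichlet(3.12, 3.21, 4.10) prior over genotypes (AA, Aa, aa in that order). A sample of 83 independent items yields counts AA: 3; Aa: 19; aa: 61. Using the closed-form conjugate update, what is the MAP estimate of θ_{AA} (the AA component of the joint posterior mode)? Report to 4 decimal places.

The Dirichlet prior is conjugate to the Multinomial likelihood: each posterior αⱼ = prior αⱼ + observed count nⱼ.
Posterior concentration: (6.12, 22.21, 65.10), total = 93.43.
Joint mode component: (α_{AA}−1)/(Σα−K) = 5.12/90.43 = 0.0566.

0.0566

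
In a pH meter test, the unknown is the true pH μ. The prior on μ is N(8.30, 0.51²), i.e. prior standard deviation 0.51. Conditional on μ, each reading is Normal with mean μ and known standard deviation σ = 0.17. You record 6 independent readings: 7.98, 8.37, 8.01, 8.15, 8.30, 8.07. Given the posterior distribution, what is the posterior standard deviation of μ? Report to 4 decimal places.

0.0688

For Normal data with known variance σ², a Normal(μ₀, σ₀²) prior on μ is conjugate. Posterior precision = 1/σ₀² + n/σ²; posterior mean is the precision-weighted average of μ₀ and x̄.
σ₀² = 0.51² = 0.2601, σ² = 0.17² = 0.0289; σ² + n·σ₀² = 0.0289 + 6·0.2601 = 1.5895.
Posterior precision = 1/σ₀² + n/σ² = 1/0.2601 + 6/0.0289 = (σ² + n·σ₀²)/(σ₀²σ²) = 1.5895/(0.2601·0.0289); posterior variance σₙ² = σ₀²σ²/(σ² + n·σ₀²) = 0.2601·0.0289/1.5895 = 0.004729.
Posterior SD = √σₙ² = √(0.2601·0.0289/1.5895) = 0.0688.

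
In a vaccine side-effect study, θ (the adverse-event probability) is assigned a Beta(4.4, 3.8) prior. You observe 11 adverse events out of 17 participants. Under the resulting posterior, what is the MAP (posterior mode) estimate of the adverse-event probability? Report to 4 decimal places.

The Beta prior is conjugate to a Binomial/Bernoulli likelihood; the update adds successes to α and failures to β.
Posterior: Beta(α+k, β+n−k) = Beta(4.4+11, 3.8+6) = Beta(15.4, 9.8).
Mode of Beta(a,b) for a,b>1 is (a−1)/(a+b−2) = 14.4/23.2 = 0.6207.

0.6207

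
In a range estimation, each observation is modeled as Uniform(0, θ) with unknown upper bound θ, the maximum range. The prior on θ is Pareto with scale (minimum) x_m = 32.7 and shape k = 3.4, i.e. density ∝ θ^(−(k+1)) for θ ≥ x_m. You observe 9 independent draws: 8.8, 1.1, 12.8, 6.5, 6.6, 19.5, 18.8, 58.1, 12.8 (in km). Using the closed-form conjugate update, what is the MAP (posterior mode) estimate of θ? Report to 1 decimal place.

A Pareto(scale x_m, shape k) prior on the upper bound θ of Uniform(0, θ) is conjugate: posterior is Pareto(max(x_m, max xᵢ), k + n).
Sample maximum = 58.1; prior scale x_m = 32.7 → posterior scale = max = 58.1.
Posterior shape = 3.4 + 9 = 12.4.
The Pareto density is decreasing on [x_m, ∞), so the mode is x_m = 58.1.

58.1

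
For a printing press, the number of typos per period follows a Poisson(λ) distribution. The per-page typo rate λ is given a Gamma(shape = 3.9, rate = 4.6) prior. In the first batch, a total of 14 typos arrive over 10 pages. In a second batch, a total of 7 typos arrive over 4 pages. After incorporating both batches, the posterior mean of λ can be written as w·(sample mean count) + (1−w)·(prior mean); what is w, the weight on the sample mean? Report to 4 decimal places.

With a Gamma(shape α, rate β) prior, the Poisson likelihood is conjugate: the posterior is Gamma(α + ΣXᵢ, β + n).
Total number of pages: n = 10 + 4 = 14.
Posterior mean = (α₀+S)/(β₀+n) = [n/(β₀+n)]·(S/n) + [β₀/(β₀+n)]·(α₀/β₀), so only n and β₀ enter the weight.
Weight on data w = n/(β₀+n) = 14/(4.6+14) = 14/18.6 = 0.7527.

0.7527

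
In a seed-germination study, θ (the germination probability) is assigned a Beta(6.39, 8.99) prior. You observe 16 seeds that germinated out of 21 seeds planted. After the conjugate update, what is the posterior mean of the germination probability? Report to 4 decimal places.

0.6154

The Beta prior is conjugate to a Binomial/Bernoulli likelihood; the update adds successes to α and failures to β.
Posterior: Beta(α+k, β+n−k) = Beta(6.39+16, 8.99+5) = Beta(22.39, 13.99).
Posterior mean = α/(α+β) = 22.39/36.38 = 0.6154.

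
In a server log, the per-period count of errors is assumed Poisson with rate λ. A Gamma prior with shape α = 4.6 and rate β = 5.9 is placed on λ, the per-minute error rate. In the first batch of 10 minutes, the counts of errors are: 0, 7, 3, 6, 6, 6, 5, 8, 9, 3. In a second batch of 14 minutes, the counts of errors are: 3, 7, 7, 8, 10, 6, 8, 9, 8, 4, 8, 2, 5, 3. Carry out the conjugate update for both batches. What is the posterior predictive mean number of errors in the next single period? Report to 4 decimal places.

With a Gamma(shape α, rate β) prior, the Poisson likelihood is conjugate: the posterior is Gamma(α + ΣXᵢ, β + n).
Batch 1: sum of counts S = 53 over n = 10 minutes.
After batch 1: Gamma(α+S, β+n) = Gamma(4.6+53, 5.9+10) = Gamma(57.6, 15.9).
Batch 2: sum of counts S = 88 over n = 14 minutes.
After batch 2: Gamma(α+S, β+n) = Gamma(57.6+88, 15.9+14) = Gamma(145.6, 29.9).
The predictive distribution for one future period is NegBinom with mean α/β = 4.8696.

4.8696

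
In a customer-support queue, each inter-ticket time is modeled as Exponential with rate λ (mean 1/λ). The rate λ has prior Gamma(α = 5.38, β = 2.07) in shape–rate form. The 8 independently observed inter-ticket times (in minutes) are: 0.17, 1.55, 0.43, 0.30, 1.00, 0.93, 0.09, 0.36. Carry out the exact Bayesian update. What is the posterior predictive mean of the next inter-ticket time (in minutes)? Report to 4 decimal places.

With a Gamma(shape α, rate β) prior on the exponential rate λ, the posterior after n observations with total T = Σxᵢ is Gamma(α+n, β+T).
Sum of observations T = 4.83 minutes; n = 8.
Posterior: Gamma(5.38+8, 2.07+4.83) = Gamma(13.38, 6.90).
The predictive distribution for the next observation is Lomax; its mean is β/(α−1) = 6.90/12.38 = 0.5574.

0.5574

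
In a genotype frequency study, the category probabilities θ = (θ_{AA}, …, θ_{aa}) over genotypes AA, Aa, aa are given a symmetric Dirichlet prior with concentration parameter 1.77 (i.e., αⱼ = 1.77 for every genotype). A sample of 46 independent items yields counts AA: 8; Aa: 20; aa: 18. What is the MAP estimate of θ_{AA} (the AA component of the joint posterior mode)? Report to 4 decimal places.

0.1815

The Dirichlet prior is conjugate to the Multinomial likelihood: each posterior αⱼ = prior αⱼ + observed count nⱼ.
Posterior concentration: (9.77, 21.77, 19.77), total = 51.31.
Joint mode component: (α_{AA}−1)/(Σα−K) = 8.77/48.31 = 0.1815.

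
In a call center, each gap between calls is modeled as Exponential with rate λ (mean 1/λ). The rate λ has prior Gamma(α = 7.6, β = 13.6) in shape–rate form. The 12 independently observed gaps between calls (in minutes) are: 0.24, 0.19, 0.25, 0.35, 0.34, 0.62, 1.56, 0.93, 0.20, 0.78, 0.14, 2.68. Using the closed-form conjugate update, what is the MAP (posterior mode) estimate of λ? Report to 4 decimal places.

0.8501

With a Gamma(shape α, rate β) prior on the exponential rate λ, the posterior after n observations with total T = Σxᵢ is Gamma(α+n, β+T).
Sum of observations T = 8.28 minutes; n = 12.
Posterior: Gamma(7.6+12, 13.6+8.28) = Gamma(19.6, 21.88).
Mode = (α−1)/β = 0.8501.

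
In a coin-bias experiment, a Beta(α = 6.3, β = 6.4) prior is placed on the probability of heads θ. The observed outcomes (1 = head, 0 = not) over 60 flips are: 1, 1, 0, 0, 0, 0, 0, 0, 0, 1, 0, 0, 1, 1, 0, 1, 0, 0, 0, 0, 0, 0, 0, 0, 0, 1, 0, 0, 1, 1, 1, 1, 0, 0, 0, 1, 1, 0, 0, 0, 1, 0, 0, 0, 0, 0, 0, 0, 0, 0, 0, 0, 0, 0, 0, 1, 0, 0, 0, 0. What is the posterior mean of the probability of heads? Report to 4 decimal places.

The Beta prior is conjugate to a Binomial/Bernoulli likelihood; the update adds successes to α and failures to β.
Posterior: Beta(α+k, β+n−k) = Beta(6.3+15, 6.4+45) = Beta(21.3, 51.4).
Posterior mean = α/(α+β) = 21.3/72.7 = 0.2930.

0.2930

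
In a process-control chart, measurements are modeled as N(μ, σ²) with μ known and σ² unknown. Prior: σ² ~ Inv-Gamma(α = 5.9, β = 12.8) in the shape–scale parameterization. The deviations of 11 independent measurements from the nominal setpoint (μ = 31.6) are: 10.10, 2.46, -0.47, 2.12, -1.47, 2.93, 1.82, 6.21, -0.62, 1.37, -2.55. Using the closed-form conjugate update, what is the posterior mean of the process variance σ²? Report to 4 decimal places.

With known mean μ and an Inverse-Gamma(α, β) prior on σ², the Normal likelihood is conjugate: posterior is Inv-Gamma(α + n/2, β + Σ(xᵢ−μ)²/2).
Σ(xᵢ−μ)² = (10.10)² + (2.46)² + (-0.47)² + (2.12)² + (-1.47)² + (2.93)² + (1.82)² + (6.21)² + (-0.62)² + (1.37)² + (-2.55)² = 174.1630.
Posterior: Inv-Gamma(5.9 + 11/2, 12.8 + 174.1630/2) = Inv-Gamma(11.40, 99.88150).
E[σ²|data] = β/(α−1) = 99.88150/10.40 = 9.6040.

9.6040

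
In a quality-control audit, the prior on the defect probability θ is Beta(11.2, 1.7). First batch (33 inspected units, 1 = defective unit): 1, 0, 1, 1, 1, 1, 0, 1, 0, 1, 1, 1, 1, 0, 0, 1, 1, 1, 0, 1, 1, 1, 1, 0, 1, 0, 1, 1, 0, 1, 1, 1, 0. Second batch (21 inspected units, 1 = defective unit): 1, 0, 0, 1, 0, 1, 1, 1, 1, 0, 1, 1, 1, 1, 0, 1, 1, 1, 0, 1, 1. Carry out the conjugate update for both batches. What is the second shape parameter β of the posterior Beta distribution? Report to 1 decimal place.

The Beta prior is conjugate to a Binomial/Bernoulli likelihood; the update adds successes to α and failures to β.
After batch 1: Beta(11.2+23, 1.7+10) = Beta(34.2, 11.7).
After batch 2: Beta(34.2+15, 11.7+6) = Beta(49.2, 17.7).
Posterior β = 17.7.

17.7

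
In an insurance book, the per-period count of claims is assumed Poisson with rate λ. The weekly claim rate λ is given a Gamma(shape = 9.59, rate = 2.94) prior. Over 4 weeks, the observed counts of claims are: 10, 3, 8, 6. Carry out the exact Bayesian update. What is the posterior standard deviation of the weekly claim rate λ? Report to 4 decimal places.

0.8716

With a Gamma(shape α, rate β) prior, the Poisson likelihood is conjugate: the posterior is Gamma(α + ΣXᵢ, β + n).
Sum of counts S = 27 over n = 4 weeks.
Posterior: Gamma(α+S, β+n) = Gamma(9.59+27, 2.94+4) = Gamma(36.59, 6.94).
SD = √α/β = √36.59/6.94 = 0.8716.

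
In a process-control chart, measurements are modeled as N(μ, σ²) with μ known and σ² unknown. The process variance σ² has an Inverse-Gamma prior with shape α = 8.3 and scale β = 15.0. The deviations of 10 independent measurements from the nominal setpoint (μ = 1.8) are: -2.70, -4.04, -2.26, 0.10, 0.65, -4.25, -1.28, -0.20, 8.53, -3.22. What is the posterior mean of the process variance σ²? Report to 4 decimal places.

With known mean μ and an Inverse-Gamma(α, β) prior on σ², the Normal likelihood is conjugate: posterior is Inv-Gamma(α + n/2, β + Σ(xᵢ−μ)²/2).
Σ(xᵢ−μ)² = (-2.70)² + (-4.04)² + (-2.26)² + (0.10)² + (0.65)² + (-4.25)² + (-1.28)² + (-0.20)² + (8.53)² + (-3.22)² = 132.0219.
Posterior: Inv-Gamma(8.3 + 10/2, 15.0 + 132.0219/2) = Inv-Gamma(13.30, 81.01095).
E[σ²|data] = β/(α−1) = 81.01095/12.30 = 6.5863.

6.5863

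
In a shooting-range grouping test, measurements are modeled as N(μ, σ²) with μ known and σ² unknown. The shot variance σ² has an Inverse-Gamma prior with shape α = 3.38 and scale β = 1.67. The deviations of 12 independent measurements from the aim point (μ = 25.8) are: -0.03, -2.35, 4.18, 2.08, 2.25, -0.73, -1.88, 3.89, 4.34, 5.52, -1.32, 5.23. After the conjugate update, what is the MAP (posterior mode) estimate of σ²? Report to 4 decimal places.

With known mean μ and an Inverse-Gamma(α, β) prior on σ², the Normal likelihood is conjugate: posterior is Inv-Gamma(α + n/2, β + Σ(xᵢ−μ)²/2).
Σ(xᵢ−μ)² = (-0.03)² + (-2.35)² + (4.18)² + (2.08)² + (2.25)² + (-0.73)² + (-1.88)² + (3.89)² + (4.34)² + (5.52)² + (-1.32)² + (5.23)² = 129.9854.
Posterior: Inv-Gamma(3.38 + 12/2, 1.67 + 129.9854/2) = Inv-Gamma(9.38, 66.66270).
Mode = β/(α+1) = 66.66270/10.38 = 6.4222.

6.4222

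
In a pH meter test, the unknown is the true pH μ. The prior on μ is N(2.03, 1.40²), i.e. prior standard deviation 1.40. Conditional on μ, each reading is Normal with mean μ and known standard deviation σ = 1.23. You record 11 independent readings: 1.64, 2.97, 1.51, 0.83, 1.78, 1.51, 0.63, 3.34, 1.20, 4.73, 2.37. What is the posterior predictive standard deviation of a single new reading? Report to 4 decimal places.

1.2812

For Normal data with known variance σ², a Normal(μ₀, σ₀²) prior on μ is conjugate. Posterior precision = 1/σ₀² + n/σ²; posterior mean is the precision-weighted average of μ₀ and x̄.
σ₀² = 1.40² = 1.96, σ² = 1.23² = 1.5129; σ² + n·σ₀² = 1.5129 + 11·1.96 = 23.0729.
Posterior precision = 1/σ₀² + n/σ² = 1/1.96 + 11/1.5129 = (σ² + n·σ₀²)/(σ₀²σ²) = 23.0729/(1.96·1.5129); posterior variance σₙ² = σ₀²σ²/(σ² + n·σ₀²) = 1.96·1.5129/23.0729 = 0.128518.
Predictive variance for one new observation = σₙ² + σ² = 1.96·1.5129/23.0729 + 1.5129 = σ²·(σ₀² + 23.0729)/23.0729 = 1.5129·25.0329/23.0729 = 1.641418; SD = √(1.5129·25.0329/23.0729) = 1.2812.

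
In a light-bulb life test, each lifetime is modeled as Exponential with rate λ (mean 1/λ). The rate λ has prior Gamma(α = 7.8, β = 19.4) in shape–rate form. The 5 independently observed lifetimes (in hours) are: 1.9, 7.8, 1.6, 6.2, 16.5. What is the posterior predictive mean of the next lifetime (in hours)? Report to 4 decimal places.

With a Gamma(shape α, rate β) prior on the exponential rate λ, the posterior after n observations with total T = Σxᵢ is Gamma(α+n, β+T).
Sum of observations T = 34.0 hours; n = 5.
Posterior: Gamma(7.8+5, 19.4+34.0) = Gamma(12.8, 53.4).
The predictive distribution for the next observation is Lomax; its mean is β/(α−1) = 53.4/11.8 = 4.5254.

4.5254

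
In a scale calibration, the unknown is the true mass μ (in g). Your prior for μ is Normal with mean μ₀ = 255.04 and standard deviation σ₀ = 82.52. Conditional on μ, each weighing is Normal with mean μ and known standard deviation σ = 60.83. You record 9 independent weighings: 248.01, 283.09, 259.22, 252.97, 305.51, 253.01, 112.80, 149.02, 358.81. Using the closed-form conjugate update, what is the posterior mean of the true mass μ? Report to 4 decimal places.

247.3991

For Normal data with known variance σ², a Normal(μ₀, σ₀²) prior on μ is conjugate. Posterior precision = 1/σ₀² + n/σ²; posterior mean is the precision-weighted average of μ₀ and x̄.
Σxᵢ = 248.01 + 283.09 + 259.22 + 252.97 + 305.51 + 253.01 + 112.80 + 149.02 + 358.81 = 2222.44, so n·x̄ = 2222.44.
σ₀² = 82.52² = 6809.5504, σ² = 60.83² = 3700.2889; σ² + n·σ₀² = 3700.2889 + 9·6809.5504 = 64986.2425.
Posterior mean = (μ₀/σ₀² + n·x̄/σ²)/(1/σ₀² + n/σ²) = (σ²·μ₀ + σ₀²·n·x̄)/(σ² + n·σ₀²) = (3700.2889·255.04 + 6809.5504·2222.44)/64986.2425 = 16077538.872032/64986.2425 = 247.3991.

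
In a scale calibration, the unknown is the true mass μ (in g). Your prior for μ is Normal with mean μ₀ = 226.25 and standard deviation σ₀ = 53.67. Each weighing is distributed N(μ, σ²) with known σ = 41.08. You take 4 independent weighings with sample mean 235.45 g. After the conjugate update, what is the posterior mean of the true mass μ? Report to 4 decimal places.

234.2747

For Normal data with known variance σ², a Normal(μ₀, σ₀²) prior on μ is conjugate. Posterior precision = 1/σ₀² + n/σ²; posterior mean is the precision-weighted average of μ₀ and x̄.
n·x̄ = 4·235.45 = 941.8.
σ₀² = 53.67² = 2880.4689, σ² = 41.08² = 1687.5664; σ² + n·σ₀² = 1687.5664 + 4·2880.4689 = 13209.442.
Posterior mean = (μ₀/σ₀² + n·x̄/σ²)/(1/σ₀² + n/σ²) = (σ²·μ₀ + σ₀²·n·x̄)/(σ² + n·σ₀²) = (1687.5664·226.25 + 2880.4689·941.8)/13209.442 = 3094637.50802/13209.442 = 234.2747.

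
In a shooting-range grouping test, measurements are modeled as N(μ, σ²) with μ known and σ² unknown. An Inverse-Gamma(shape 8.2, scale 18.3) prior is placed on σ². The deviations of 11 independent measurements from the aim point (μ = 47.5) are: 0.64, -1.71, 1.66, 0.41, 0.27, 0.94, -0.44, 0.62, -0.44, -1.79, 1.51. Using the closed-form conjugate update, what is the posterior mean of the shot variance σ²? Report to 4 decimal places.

With known mean μ and an Inverse-Gamma(α, β) prior on σ², the Normal likelihood is conjugate: posterior is Inv-Gamma(α + n/2, β + Σ(xᵢ−μ)²/2).
Σ(xᵢ−μ)² = (0.64)² + (-1.71)² + (1.66)² + (0.41)² + (0.27)² + (0.94)² + (-0.44)² + (0.62)² + (-0.44)² + (-1.79)² + (1.51)² = 13.4697.
Posterior: Inv-Gamma(8.2 + 11/2, 18.3 + 13.4697/2) = Inv-Gamma(13.70, 25.03485).
E[σ²|data] = β/(α−1) = 25.03485/12.70 = 1.9712.

1.9712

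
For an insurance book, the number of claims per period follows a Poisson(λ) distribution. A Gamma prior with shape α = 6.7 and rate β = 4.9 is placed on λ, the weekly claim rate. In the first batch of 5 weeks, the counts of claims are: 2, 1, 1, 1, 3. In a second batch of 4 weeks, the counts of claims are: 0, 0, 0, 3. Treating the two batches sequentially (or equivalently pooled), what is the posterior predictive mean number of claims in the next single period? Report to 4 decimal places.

1.2734

With a Gamma(shape α, rate β) prior, the Poisson likelihood is conjugate: the posterior is Gamma(α + ΣXᵢ, β + n).
Batch 1: sum of counts S = 8 over n = 5 weeks.
After batch 1: Gamma(α+S, β+n) = Gamma(6.7+8, 4.9+5) = Gamma(14.7, 9.9).
Batch 2: sum of counts S = 3 over n = 4 weeks.
After batch 2: Gamma(α+S, β+n) = Gamma(14.7+3, 9.9+4) = Gamma(17.7, 13.9).
The predictive distribution for one future period is NegBinom with mean α/β = 1.2734.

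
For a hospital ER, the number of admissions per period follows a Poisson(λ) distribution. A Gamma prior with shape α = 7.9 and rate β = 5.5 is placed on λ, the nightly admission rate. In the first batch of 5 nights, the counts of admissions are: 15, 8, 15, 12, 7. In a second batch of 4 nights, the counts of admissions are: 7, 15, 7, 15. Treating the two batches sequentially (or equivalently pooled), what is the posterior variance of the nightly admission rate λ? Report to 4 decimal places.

0.5180

With a Gamma(shape α, rate β) prior, the Poisson likelihood is conjugate: the posterior is Gamma(α + ΣXᵢ, β + n).
Batch 1: sum of counts S = 57 over n = 5 nights.
After batch 1: Gamma(α+S, β+n) = Gamma(7.9+57, 5.5+5) = Gamma(64.9, 10.5).
Batch 2: sum of counts S = 44 over n = 4 nights.
After batch 2: Gamma(α+S, β+n) = Gamma(64.9+44, 10.5+4) = Gamma(108.9, 14.5).
Var = α/β² = 108.9/14.5² = 0.5180.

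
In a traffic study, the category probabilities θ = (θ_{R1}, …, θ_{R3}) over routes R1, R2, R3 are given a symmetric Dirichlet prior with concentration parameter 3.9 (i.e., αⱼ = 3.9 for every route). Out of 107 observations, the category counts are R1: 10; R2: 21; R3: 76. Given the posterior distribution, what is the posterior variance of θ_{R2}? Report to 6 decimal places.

0.001385

The Dirichlet prior is conjugate to the Multinomial likelihood: each posterior αⱼ = prior αⱼ + observed count nⱼ.
Posterior concentration: (13.9, 24.9, 79.9), total = 118.7.
Var[θ_j] = α_j(Σα−α_j)/((Σα)²(Σα+1)) = 24.9·93.8/(118.7²·119.7) = 0.001385.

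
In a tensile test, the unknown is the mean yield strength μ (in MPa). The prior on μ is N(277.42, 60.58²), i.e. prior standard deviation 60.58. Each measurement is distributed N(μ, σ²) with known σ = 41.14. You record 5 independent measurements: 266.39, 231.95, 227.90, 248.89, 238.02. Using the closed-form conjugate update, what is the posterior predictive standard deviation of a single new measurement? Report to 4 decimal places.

For Normal data with known variance σ², a Normal(μ₀, σ₀²) prior on μ is conjugate. Posterior precision = 1/σ₀² + n/σ²; posterior mean is the precision-weighted average of μ₀ and x̄.
σ₀² = 60.58² = 3669.9364, σ² = 41.14² = 1692.4996; σ² + n·σ₀² = 1692.4996 + 5·3669.9364 = 20042.1816.
Posterior precision = 1/σ₀² + n/σ² = 1/3669.9364 + 5/1692.4996 = (σ² + n·σ₀²)/(σ₀²σ²) = 20042.1816/(3669.9364·1692.4996); posterior variance σₙ² = σ₀²σ²/(σ² + n·σ₀²) = 3669.9364·1692.4996/20042.1816 = 309.914660.
Predictive variance for one new observation = σₙ² + σ² = 3669.9364·1692.4996/20042.1816 + 1692.4996 = σ²·(σ₀² + 20042.1816)/20042.1816 = 1692.4996·23712.118/20042.1816 = 2002.414260; SD = √(1692.4996·23712.118/20042.1816) = 44.7483.

44.7483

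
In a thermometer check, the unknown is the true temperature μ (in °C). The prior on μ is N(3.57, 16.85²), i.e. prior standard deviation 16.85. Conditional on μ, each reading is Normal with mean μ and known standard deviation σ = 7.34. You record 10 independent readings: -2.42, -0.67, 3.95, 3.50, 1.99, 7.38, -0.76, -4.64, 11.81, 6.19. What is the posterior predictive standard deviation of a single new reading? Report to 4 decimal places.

7.6917

For Normal data with known variance σ², a Normal(μ₀, σ₀²) prior on μ is conjugate. Posterior precision = 1/σ₀² + n/σ²; posterior mean is the precision-weighted average of μ₀ and x̄.
σ₀² = 16.85² = 283.9225, σ² = 7.34² = 53.8756; σ² + n·σ₀² = 53.8756 + 10·283.9225 = 2893.1006.
Posterior precision = 1/σ₀² + n/σ² = 1/283.9225 + 10/53.8756 = (σ² + n·σ₀²)/(σ₀²σ²) = 2893.1006/(283.9225·53.8756); posterior variance σₙ² = σ₀²σ²/(σ² + n·σ₀²) = 283.9225·53.8756/2893.1006 = 5.287232.
Predictive variance for one new observation = σₙ² + σ² = 283.9225·53.8756/2893.1006 + 53.8756 = σ²·(σ₀² + 2893.1006)/2893.1006 = 53.8756·3177.0231/2893.1006 = 59.162832; SD = √(53.8756·3177.0231/2893.1006) = 7.6917.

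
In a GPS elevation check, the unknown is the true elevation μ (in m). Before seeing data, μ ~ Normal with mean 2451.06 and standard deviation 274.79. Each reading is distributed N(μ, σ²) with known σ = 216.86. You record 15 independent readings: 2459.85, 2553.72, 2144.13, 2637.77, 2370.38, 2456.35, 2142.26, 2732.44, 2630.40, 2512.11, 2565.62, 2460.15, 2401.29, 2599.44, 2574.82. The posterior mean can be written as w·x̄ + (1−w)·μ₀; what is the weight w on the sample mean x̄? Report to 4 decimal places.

For Normal data with known variance σ², a Normal(μ₀, σ₀²) prior on μ is conjugate. Posterior precision = 1/σ₀² + n/σ²; posterior mean is the precision-weighted average of μ₀ and x̄.
σ₀² = 274.79² = 75509.5441, σ² = 216.86² = 47028.2596. Prior precision 1/σ₀² = 1/75509.5441; data precision n/σ² = 15/47028.2596.
w = (n/σ²)/(1/σ₀² + n/σ²) = n·σ₀²/(σ² + n·σ₀²) = 15·75509.5441/(47028.2596 + 15·75509.5441) = 1132643.1615/1179671.4211 = 0.9601.

0.9601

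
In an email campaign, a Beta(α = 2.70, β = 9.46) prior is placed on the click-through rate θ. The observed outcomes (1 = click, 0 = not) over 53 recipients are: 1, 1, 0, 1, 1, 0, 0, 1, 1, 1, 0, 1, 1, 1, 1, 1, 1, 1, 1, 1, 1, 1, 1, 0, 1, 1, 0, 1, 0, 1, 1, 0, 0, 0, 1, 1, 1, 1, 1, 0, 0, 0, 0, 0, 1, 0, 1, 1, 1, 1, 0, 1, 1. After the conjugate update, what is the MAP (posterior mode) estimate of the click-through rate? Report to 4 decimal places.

0.5969

The Beta prior is conjugate to a Binomial/Bernoulli likelihood; the update adds successes to α and failures to β.
Posterior: Beta(α+k, β+n−k) = Beta(2.70+36, 9.46+17) = Beta(38.70, 26.46).
Mode of Beta(a,b) for a,b>1 is (a−1)/(a+b−2) = 37.70/63.16 = 0.5969.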